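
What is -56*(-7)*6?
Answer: 2352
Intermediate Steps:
-56*(-7)*6 = -28*(-14)*6 = 392*6 = 2352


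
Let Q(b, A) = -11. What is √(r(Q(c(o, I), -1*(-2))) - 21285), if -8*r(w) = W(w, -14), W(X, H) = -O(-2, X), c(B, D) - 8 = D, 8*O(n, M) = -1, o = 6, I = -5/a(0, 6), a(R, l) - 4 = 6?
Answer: I*√1362241/8 ≈ 145.89*I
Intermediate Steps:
a(R, l) = 10 (a(R, l) = 4 + 6 = 10)
I = -½ (I = -5/10 = -5*⅒ = -½ ≈ -0.50000)
O(n, M) = -⅛ (O(n, M) = (⅛)*(-1) = -⅛)
c(B, D) = 8 + D
W(X, H) = ⅛ (W(X, H) = -1*(-⅛) = ⅛)
r(w) = -1/64 (r(w) = -⅛*⅛ = -1/64)
√(r(Q(c(o, I), -1*(-2))) - 21285) = √(-1/64 - 21285) = √(-1362241/64) = I*√1362241/8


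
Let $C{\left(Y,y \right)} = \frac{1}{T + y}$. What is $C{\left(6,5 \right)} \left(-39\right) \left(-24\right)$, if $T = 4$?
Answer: $104$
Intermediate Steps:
$C{\left(Y,y \right)} = \frac{1}{4 + y}$
$C{\left(6,5 \right)} \left(-39\right) \left(-24\right) = \frac{1}{4 + 5} \left(-39\right) \left(-24\right) = \frac{1}{9} \left(-39\right) \left(-24\right) = \left(- \frac{13}{3}\right) \left(-24\right) = 104$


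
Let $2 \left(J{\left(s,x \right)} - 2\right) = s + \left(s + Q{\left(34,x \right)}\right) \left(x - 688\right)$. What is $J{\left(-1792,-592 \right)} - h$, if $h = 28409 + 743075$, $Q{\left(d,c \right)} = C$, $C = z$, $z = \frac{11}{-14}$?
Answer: $\frac{2625034}{7} \approx 3.7501 \cdot 10^{5}$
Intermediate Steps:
$z = - \frac{11}{14}$ ($z = 11 \left(- \frac{1}{14}\right) = - \frac{11}{14} \approx -0.78571$)
$C = - \frac{11}{14} \approx -0.78571$
$Q{\left(d,c \right)} = - \frac{11}{14}$
$h = 771484$
$J{\left(s,x \right)} = 2 + \frac{s}{2} + \frac{\left(-688 + x\right) \left(- \frac{11}{14} + s\right)}{2}$ ($J{\left(s,x \right)} = 2 + \frac{s + \left(s - \frac{11}{14}\right) \left(x - 688\right)}{2} = 2 + \frac{s + \left(- \frac{11}{14} + s\right) \left(-688 + x\right)}{2} = 2 + \frac{s + \left(-688 + x\right) \left(- \frac{11}{14} + s\right)}{2} = 2 + \left(\frac{s}{2} + \frac{\left(-688 + x\right) \left(- \frac{11}{14} + s\right)}{2}\right) = 2 + \frac{s}{2} + \frac{\left(-688 + x\right) \left(- \frac{11}{14} + s\right)}{2}$)
$J{\left(-1792,-592 \right)} - h = \left(\frac{1906}{7} - -615552 - - \frac{1628}{7} + \frac{1}{2} \left(-1792\right) \left(-592\right)\right) - 771484 = \left(\frac{1906}{7} + 615552 + \frac{1628}{7} + 530432\right) - 771484 = \frac{8025422}{7} - 771484 = \frac{2625034}{7}$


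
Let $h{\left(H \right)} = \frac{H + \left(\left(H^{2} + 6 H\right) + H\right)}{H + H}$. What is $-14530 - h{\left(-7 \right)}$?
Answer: $- \frac{29061}{2} \approx -14531.0$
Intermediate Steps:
$h{\left(H \right)} = \frac{H^{2} + 8 H}{2 H}$ ($h{\left(H \right)} = \frac{H + \left(H^{2} + 7 H\right)}{2 H} = \left(H^{2} + 8 H\right) \frac{1}{2 H} = \frac{H^{2} + 8 H}{2 H}$)
$-14530 - h{\left(-7 \right)} = -14530 - \left(4 + \frac{1}{2} \left(-7\right)\right) = -14530 - \left(4 - \frac{7}{2}\right) = -14530 - \frac{1}{2} = - \frac{29061}{2}$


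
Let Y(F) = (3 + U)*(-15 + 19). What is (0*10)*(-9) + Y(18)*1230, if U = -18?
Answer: -73800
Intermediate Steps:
Y(F) = -60 (Y(F) = (3 - 18)*(-15 + 19) = -15*4 = -60)
(0*10)*(-9) + Y(18)*1230 = (0*10)*(-9) - 60*1230 = 0*(-9) - 73800 = 0 - 73800 = -73800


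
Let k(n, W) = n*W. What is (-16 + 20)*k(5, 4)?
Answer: 80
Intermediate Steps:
k(n, W) = W*n
(-16 + 20)*k(5, 4) = (-16 + 20)*(4*5) = 4*20 = 80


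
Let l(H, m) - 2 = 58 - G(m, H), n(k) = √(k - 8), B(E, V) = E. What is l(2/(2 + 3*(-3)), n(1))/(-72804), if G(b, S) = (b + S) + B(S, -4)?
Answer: -106/127407 + I*√7/72804 ≈ -0.00083198 + 3.6341e-5*I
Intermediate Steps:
n(k) = √(-8 + k)
G(b, S) = b + 2*S (G(b, S) = (b + S) + S = (S + b) + S = b + 2*S)
l(H, m) = 60 - m - 2*H (l(H, m) = 2 + (58 - (m + 2*H)) = 2 + (58 + (-m - 2*H)) = 2 + (58 - m - 2*H) = 60 - m - 2*H)
l(2/(2 + 3*(-3)), n(1))/(-72804) = (60 - √(-8 + 1) - 4/(2 + 3*(-3)))/(-72804) = (60 - √(-7) - 4/(2 - 9))*(-1/72804) = (60 - I*√7 - 4/(-7))*(-1/72804) = (60 - I*√7 - 4*(-1)/7)*(-1/72804) = (60 - I*√7 - 2*(-2/7))*(-1/72804) = (60 - I*√7 + 4/7)*(-1/72804) = (424/7 - I*√7)*(-1/72804) = -106/127407 + I*√7/72804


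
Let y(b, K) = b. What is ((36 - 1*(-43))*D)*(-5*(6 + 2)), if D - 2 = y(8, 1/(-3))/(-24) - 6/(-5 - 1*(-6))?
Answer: 41080/3 ≈ 13693.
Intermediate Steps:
D = -13/3 (D = 2 + (8/(-24) - 6/(-5 - 1*(-6))) = 2 + (8*(-1/24) - 6/(-5 + 6)) = 2 + (-⅓ - 6/1) = 2 + (-⅓ - 6*1) = 2 + (-⅓ - 6) = 2 - 19/3 = -13/3 ≈ -4.3333)
((36 - 1*(-43))*D)*(-5*(6 + 2)) = ((36 - 1*(-43))*(-13/3))*(-5*(6 + 2)) = ((36 + 43)*(-13/3))*(-5*8) = (79*(-13/3))*(-40) = -1027/3*(-40) = 41080/3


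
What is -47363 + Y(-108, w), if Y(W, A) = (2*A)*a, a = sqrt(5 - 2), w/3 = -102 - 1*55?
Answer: -47363 - 942*sqrt(3) ≈ -48995.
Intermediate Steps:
w = -471 (w = 3*(-102 - 1*55) = 3*(-102 - 55) = 3*(-157) = -471)
a = sqrt(3) ≈ 1.7320
Y(W, A) = 2*A*sqrt(3) (Y(W, A) = (2*A)*sqrt(3) = 2*A*sqrt(3))
-47363 + Y(-108, w) = -47363 + 2*(-471)*sqrt(3) = -47363 - 942*sqrt(3)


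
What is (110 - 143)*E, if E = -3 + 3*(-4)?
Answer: 495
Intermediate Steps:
E = -15 (E = -3 - 12 = -15)
(110 - 143)*E = (110 - 143)*(-15) = -33*(-15) = 495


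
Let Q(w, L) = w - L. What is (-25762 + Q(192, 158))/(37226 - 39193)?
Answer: 25728/1967 ≈ 13.080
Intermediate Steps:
(-25762 + Q(192, 158))/(37226 - 39193) = (-25762 + (192 - 1*158))/(37226 - 39193) = (-25762 + (192 - 158))/(-1967) = (-25762 + 34)*(-1/1967) = -25728*(-1/1967) = 25728/1967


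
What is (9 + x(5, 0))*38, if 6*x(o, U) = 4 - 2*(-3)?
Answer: 1216/3 ≈ 405.33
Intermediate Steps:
x(o, U) = 5/3 (x(o, U) = (4 - 2*(-3))/6 = (4 + 6)/6 = (⅙)*10 = 5/3)
(9 + x(5, 0))*38 = (9 + 5/3)*38 = (32/3)*38 = 1216/3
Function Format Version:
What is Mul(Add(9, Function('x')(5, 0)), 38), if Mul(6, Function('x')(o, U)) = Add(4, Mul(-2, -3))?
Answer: Rational(1216, 3) ≈ 405.33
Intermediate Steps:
Function('x')(o, U) = Rational(5, 3) (Function('x')(o, U) = Mul(Rational(1, 6), Add(4, Mul(-2, -3))) = Mul(Rational(1, 6), Add(4, 6)) = Mul(Rational(1, 6), 10) = Rational(5, 3))
Mul(Add(9, Function('x')(5, 0)), 38) = Mul(Add(9, Rational(5, 3)), 38) = Mul(Rational(32, 3), 38) = Rational(1216, 3)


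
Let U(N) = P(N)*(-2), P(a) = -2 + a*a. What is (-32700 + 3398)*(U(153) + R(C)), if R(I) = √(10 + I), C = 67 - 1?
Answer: 1371743828 - 58604*√19 ≈ 1.3715e+9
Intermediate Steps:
P(a) = -2 + a²
C = 66
U(N) = 4 - 2*N² (U(N) = (-2 + N²)*(-2) = 4 - 2*N²)
(-32700 + 3398)*(U(153) + R(C)) = (-32700 + 3398)*((4 - 2*153²) + √(10 + 66)) = -29302*((4 - 2*23409) + √76) = -29302*((4 - 46818) + 2*√19) = -29302*(-46814 + 2*√19) = 1371743828 - 58604*√19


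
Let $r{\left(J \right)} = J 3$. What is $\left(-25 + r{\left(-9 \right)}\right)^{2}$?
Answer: $2704$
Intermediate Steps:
$r{\left(J \right)} = 3 J$
$\left(-25 + r{\left(-9 \right)}\right)^{2} = \left(-25 + 3 \left(-9\right)\right)^{2} = \left(-25 - 27\right)^{2} = \left(-52\right)^{2} = 2704$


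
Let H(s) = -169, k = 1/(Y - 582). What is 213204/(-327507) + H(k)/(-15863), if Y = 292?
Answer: -1108902123/1731747847 ≈ -0.64034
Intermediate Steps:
k = -1/290 (k = 1/(292 - 582) = 1/(-290) = -1/290 ≈ -0.0034483)
213204/(-327507) + H(k)/(-15863) = 213204/(-327507) - 169/(-15863) = 213204*(-1/327507) - 169*(-1/15863) = -71068/109169 + 169/15863 = -1108902123/1731747847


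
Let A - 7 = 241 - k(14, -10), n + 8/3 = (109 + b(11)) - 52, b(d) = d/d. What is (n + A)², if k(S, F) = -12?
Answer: 894916/9 ≈ 99435.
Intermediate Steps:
b(d) = 1
n = 166/3 (n = -8/3 + ((109 + 1) - 52) = -8/3 + (110 - 52) = -8/3 + 58 = 166/3 ≈ 55.333)
A = 260 (A = 7 + (241 - 1*(-12)) = 7 + (241 + 12) = 7 + 253 = 260)
(n + A)² = (166/3 + 260)² = (946/3)² = 894916/9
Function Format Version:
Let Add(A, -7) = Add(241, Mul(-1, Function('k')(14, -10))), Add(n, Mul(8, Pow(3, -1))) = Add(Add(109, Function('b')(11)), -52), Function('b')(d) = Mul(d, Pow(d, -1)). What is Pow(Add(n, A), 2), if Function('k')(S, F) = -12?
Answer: Rational(894916, 9) ≈ 99435.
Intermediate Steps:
Function('b')(d) = 1
n = Rational(166, 3) (n = Add(Rational(-8, 3), Add(Add(109, 1), -52)) = Add(Rational(-8, 3), Add(110, -52)) = Add(Rational(-8, 3), 58) = Rational(166, 3) ≈ 55.333)
A = 260 (A = Add(7, Add(241, Mul(-1, -12))) = Add(7, Add(241, 12)) = Add(7, 253) = 260)
Pow(Add(n, A), 2) = Pow(Add(Rational(166, 3), 260), 2) = Pow(Rational(946, 3), 2) = Rational(894916, 9)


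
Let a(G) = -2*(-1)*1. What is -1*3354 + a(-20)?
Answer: -3352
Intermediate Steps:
a(G) = 2 (a(G) = 2*1 = 2)
-1*3354 + a(-20) = -1*3354 + 2 = -3354 + 2 = -3352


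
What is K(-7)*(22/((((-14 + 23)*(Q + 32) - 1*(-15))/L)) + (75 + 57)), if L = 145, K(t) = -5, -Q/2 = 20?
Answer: -21670/57 ≈ -380.18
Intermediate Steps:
Q = -40 (Q = -2*20 = -40)
K(-7)*(22/((((-14 + 23)*(Q + 32) - 1*(-15))/L)) + (75 + 57)) = -5*(22/((((-14 + 23)*(-40 + 32) - 1*(-15))/145)) + (75 + 57)) = -5*(22/(((9*(-8) + 15)*(1/145))) + 132) = -5*(22/(((-72 + 15)*(1/145))) + 132) = -5*(22/((-57*1/145)) + 132) = -5*(22/(-57/145) + 132) = -5*(22*(-145/57) + 132) = -5*(-3190/57 + 132) = -5*4334/57 = -21670/57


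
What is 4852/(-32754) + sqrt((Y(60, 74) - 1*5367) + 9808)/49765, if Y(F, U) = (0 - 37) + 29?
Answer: -2426/16377 + sqrt(4433)/49765 ≈ -0.14680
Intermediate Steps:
Y(F, U) = -8 (Y(F, U) = -37 + 29 = -8)
4852/(-32754) + sqrt((Y(60, 74) - 1*5367) + 9808)/49765 = 4852/(-32754) + sqrt((-8 - 1*5367) + 9808)/49765 = 4852*(-1/32754) + sqrt((-8 - 5367) + 9808)*(1/49765) = -2426/16377 + sqrt(-5375 + 9808)*(1/49765) = -2426/16377 + sqrt(4433)*(1/49765) = -2426/16377 + sqrt(4433)/49765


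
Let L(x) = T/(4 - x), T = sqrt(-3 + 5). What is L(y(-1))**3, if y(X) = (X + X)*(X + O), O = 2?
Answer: sqrt(2)/108 ≈ 0.013095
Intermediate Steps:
T = sqrt(2) ≈ 1.4142
y(X) = 2*X*(2 + X) (y(X) = (X + X)*(X + 2) = (2*X)*(2 + X) = 2*X*(2 + X))
L(x) = sqrt(2)/(4 - x)
L(y(-1))**3 = (-sqrt(2)/(-4 + 2*(-1)*(2 - 1)))**3 = (-sqrt(2)/(-4 + 2*(-1)*1))**3 = (-sqrt(2)/(-4 - 2))**3 = (-1*sqrt(2)/(-6))**3 = (-1*sqrt(2)*(-1/6))**3 = (sqrt(2)/6)**3 = sqrt(2)/108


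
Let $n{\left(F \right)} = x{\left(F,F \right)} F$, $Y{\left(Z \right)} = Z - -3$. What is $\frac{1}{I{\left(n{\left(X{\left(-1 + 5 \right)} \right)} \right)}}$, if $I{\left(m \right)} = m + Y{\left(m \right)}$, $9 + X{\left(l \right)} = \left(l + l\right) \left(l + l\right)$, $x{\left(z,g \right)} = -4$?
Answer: $- \frac{1}{437} \approx -0.0022883$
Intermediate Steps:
$X{\left(l \right)} = -9 + 4 l^{2}$ ($X{\left(l \right)} = -9 + \left(l + l\right) \left(l + l\right) = -9 + 2 l 2 l = -9 + 4 l^{2}$)
$Y{\left(Z \right)} = 3 + Z$ ($Y{\left(Z \right)} = Z + 3 = 3 + Z$)
$n{\left(F \right)} = - 4 F$
$I{\left(m \right)} = 3 + 2 m$ ($I{\left(m \right)} = m + \left(3 + m\right) = 3 + 2 m$)
$\frac{1}{I{\left(n{\left(X{\left(-1 + 5 \right)} \right)} \right)}} = \frac{1}{3 + 2 \left(- 4 \left(-9 + 4 \left(-1 + 5\right)^{2}\right)\right)} = \frac{1}{3 + 2 \left(- 4 \left(-9 + 4 \cdot 4^{2}\right)\right)} = \frac{1}{3 + 2 \left(- 4 \left(-9 + 4 \cdot 16\right)\right)} = \frac{1}{3 + 2 \left(- 4 \left(-9 + 64\right)\right)} = \frac{1}{3 + 2 \left(\left(-4\right) 55\right)} = \frac{1}{3 + 2 \left(-220\right)} = \frac{1}{3 - 440} = \frac{1}{-437} = - \frac{1}{437}$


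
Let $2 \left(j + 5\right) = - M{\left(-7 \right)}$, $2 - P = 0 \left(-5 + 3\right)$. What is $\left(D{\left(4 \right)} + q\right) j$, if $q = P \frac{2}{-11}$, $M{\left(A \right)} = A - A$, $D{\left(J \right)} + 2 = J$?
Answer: $- \frac{90}{11} \approx -8.1818$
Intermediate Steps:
$D{\left(J \right)} = -2 + J$
$M{\left(A \right)} = 0$
$P = 2$ ($P = 2 - 0 \left(-5 + 3\right) = 2 - 0 \left(-2\right) = 2 - 0 = 2 + 0 = 2$)
$j = -5$ ($j = -5 + \frac{\left(-1\right) 0}{2} = -5 + \frac{1}{2} \cdot 0 = -5 + 0 = -5$)
$q = - \frac{4}{11}$ ($q = 2 \frac{2}{-11} = 2 \cdot 2 \left(- \frac{1}{11}\right) = 2 \left(- \frac{2}{11}\right) = - \frac{4}{11} \approx -0.36364$)
$\left(D{\left(4 \right)} + q\right) j = \left(\left(-2 + 4\right) - \frac{4}{11}\right) \left(-5\right) = \left(2 - \frac{4}{11}\right) \left(-5\right) = \frac{18}{11} \left(-5\right) = - \frac{90}{11}$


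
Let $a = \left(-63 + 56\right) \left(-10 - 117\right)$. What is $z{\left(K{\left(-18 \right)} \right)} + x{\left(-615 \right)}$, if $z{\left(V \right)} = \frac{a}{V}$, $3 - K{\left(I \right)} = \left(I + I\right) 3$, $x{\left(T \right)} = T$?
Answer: $- \frac{67376}{111} \approx -606.99$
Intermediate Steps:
$K{\left(I \right)} = 3 - 6 I$ ($K{\left(I \right)} = 3 - \left(I + I\right) 3 = 3 - 2 I 3 = 3 - 6 I$)
$a = 889$ ($a = \left(-7\right) \left(-127\right) = 889$)
$z{\left(V \right)} = \frac{889}{V}$
$z{\left(K{\left(-18 \right)} \right)} + x{\left(-615 \right)} = \frac{889}{3 - -108} - 615 = \frac{889}{3 + 108} - 615 = \frac{889}{111} - 615 = - \frac{67376}{111}$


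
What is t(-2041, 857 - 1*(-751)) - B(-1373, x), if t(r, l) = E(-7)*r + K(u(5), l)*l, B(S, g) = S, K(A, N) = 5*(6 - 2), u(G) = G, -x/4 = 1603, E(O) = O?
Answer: 47820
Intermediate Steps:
x = -6412 (x = -4*1603 = -6412)
K(A, N) = 20 (K(A, N) = 5*4 = 20)
t(r, l) = -7*r + 20*l
t(-2041, 857 - 1*(-751)) - B(-1373, x) = (-7*(-2041) + 20*(857 - 1*(-751))) - 1*(-1373) = (14287 + 20*(857 + 751)) + 1373 = (14287 + 20*1608) + 1373 = (14287 + 32160) + 1373 = 46447 + 1373 = 47820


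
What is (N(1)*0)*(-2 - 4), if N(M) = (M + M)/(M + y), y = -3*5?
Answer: 0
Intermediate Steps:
y = -15
N(M) = 2*M/(-15 + M) (N(M) = (M + M)/(M - 15) = (2*M)/(-15 + M) = 2*M/(-15 + M))
(N(1)*0)*(-2 - 4) = ((2*1/(-15 + 1))*0)*(-2 - 4) = ((2*1/(-14))*0)*(-6) = ((2*1*(-1/14))*0)*(-6) = -⅐*0*(-6) = 0*(-6) = 0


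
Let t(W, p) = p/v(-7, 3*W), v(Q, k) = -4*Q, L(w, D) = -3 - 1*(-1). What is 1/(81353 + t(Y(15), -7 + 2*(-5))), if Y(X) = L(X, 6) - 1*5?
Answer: 28/2277867 ≈ 1.2292e-5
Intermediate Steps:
L(w, D) = -2 (L(w, D) = -3 + 1 = -2)
Y(X) = -7 (Y(X) = -2 - 1*5 = -2 - 5 = -7)
t(W, p) = p/28 (t(W, p) = p/((-4*(-7))) = p/28)
1/(81353 + t(Y(15), -7 + 2*(-5))) = 1/(81353 + (-7 + 2*(-5))/28) = 1/(81353 + (-7 - 10)/28) = 1/(81353 + (1/28)*(-17)) = 1/(81353 - 17/28) = 1/(2277867/28) = 28/2277867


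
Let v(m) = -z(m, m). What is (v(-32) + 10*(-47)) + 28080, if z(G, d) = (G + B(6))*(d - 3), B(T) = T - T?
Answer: 26490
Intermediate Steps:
B(T) = 0
z(G, d) = G*(-3 + d) (z(G, d) = (G + 0)*(d - 3) = G*(-3 + d))
v(m) = -m*(-3 + m)
(v(-32) + 10*(-47)) + 28080 = (-32*(3 - 1*(-32)) + 10*(-47)) + 28080 = (-32*(3 + 32) - 470) + 28080 = (-32*35 - 470) + 28080 = (-1120 - 470) + 28080 = -1590 + 28080 = 26490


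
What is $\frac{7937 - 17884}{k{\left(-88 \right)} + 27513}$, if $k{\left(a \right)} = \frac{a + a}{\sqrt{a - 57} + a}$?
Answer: $- \frac{431830195223}{1194510098381} + \frac{1750672 i \sqrt{145}}{5972550491905} \approx -0.36151 + 3.5296 \cdot 10^{-6} i$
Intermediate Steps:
$k{\left(a \right)} = \frac{2 a}{a + \sqrt{-57 + a}}$ ($k{\left(a \right)} = \frac{2 a}{\sqrt{-57 + a} + a} = \frac{2 a}{a + \sqrt{-57 + a}}$)
$\frac{7937 - 17884}{k{\left(-88 \right)} + 27513} = \frac{7937 - 17884}{2 \left(-88\right) \frac{1}{-88 + \sqrt{-57 - 88}} + 27513} = - \frac{9947}{2 \left(-88\right) \frac{1}{-88 + \sqrt{-145}} + 27513} = - \frac{9947}{2 \left(-88\right) \frac{1}{-88 + i \sqrt{145}} + 27513} = - \frac{9947}{- \frac{176}{-88 + i \sqrt{145}} + 27513} = - \frac{9947}{27513 - \frac{176}{-88 + i \sqrt{145}}}$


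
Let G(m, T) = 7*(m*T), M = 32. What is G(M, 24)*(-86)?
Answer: -462336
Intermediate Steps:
G(m, T) = 7*T*m (G(m, T) = 7*(T*m) = 7*T*m)
G(M, 24)*(-86) = (7*24*32)*(-86) = 5376*(-86) = -462336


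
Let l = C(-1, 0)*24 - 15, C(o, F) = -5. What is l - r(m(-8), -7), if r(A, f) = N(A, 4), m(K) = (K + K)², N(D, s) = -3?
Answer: -132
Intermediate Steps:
m(K) = 4*K² (m(K) = (2*K)² = 4*K²)
l = -135 (l = -5*24 - 15 = -120 - 15 = -135)
r(A, f) = -3
l - r(m(-8), -7) = -135 - 1*(-3) = -135 + 3 = -132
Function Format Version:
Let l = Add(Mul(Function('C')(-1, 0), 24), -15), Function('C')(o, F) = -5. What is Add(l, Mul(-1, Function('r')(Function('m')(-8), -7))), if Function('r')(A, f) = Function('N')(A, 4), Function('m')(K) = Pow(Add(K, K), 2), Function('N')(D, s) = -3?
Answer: -132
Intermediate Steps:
Function('m')(K) = Mul(4, Pow(K, 2)) (Function('m')(K) = Pow(Mul(2, K), 2) = Mul(4, Pow(K, 2)))
l = -135 (l = Add(Mul(-5, 24), -15) = Add(-120, -15) = -135)
Function('r')(A, f) = -3
Add(l, Mul(-1, Function('r')(Function('m')(-8), -7))) = Add(-135, Mul(-1, -3)) = Add(-135, 3) = -132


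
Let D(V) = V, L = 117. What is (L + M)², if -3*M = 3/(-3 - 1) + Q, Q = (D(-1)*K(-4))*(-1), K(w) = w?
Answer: 2024929/144 ≈ 14062.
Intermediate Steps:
Q = -4 (Q = -1*(-4)*(-1) = 4*(-1) = -4)
M = 19/12 (M = -(3/(-3 - 1) - 4)/3 = -(3/(-4) - 4)/3 = -(-¼*3 - 4)/3 = -(-¾ - 4)/3 = -⅓*(-19/4) = 19/12 ≈ 1.5833)
(L + M)² = (117 + 19/12)² = (1423/12)² = 2024929/144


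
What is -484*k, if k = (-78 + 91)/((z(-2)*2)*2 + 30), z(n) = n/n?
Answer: -3146/17 ≈ -185.06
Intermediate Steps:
z(n) = 1
k = 13/34 (k = (-78 + 91)/((1*2)*2 + 30) = 13/(2*2 + 30) = 13/(4 + 30) = 13/34 ≈ 0.38235)
-484*k = -484*13/34 = -3146/17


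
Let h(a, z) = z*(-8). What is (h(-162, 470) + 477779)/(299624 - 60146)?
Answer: 474019/239478 ≈ 1.9794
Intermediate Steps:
h(a, z) = -8*z
(h(-162, 470) + 477779)/(299624 - 60146) = (-8*470 + 477779)/(299624 - 60146) = (-3760 + 477779)/239478 = 474019*(1/239478) = 474019/239478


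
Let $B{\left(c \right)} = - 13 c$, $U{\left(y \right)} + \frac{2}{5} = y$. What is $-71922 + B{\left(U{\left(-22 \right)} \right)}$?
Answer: $- \frac{358154}{5} \approx -71631.0$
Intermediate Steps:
$U{\left(y \right)} = - \frac{2}{5} + y$
$-71922 + B{\left(U{\left(-22 \right)} \right)} = -71922 - 13 \left(- \frac{2}{5} - 22\right) = -71922 - - \frac{1456}{5} = -71922 + \frac{1456}{5} = - \frac{358154}{5}$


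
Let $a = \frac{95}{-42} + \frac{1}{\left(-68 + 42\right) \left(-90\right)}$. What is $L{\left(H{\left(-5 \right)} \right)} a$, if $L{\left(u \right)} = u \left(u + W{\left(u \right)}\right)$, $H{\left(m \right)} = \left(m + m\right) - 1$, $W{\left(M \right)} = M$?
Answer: $- \frac{4482203}{8190} \approx -547.28$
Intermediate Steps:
$H{\left(m \right)} = -1 + 2 m$ ($H{\left(m \right)} = 2 m - 1 = -1 + 2 m$)
$L{\left(u \right)} = 2 u^{2}$ ($L{\left(u \right)} = u \left(u + u\right) = u 2 u = 2 u^{2}$)
$a = - \frac{37043}{16380}$ ($a = 95 \left(- \frac{1}{42}\right) + \frac{1}{-26} \left(- \frac{1}{90}\right) = - \frac{95}{42} - - \frac{1}{2340} = - \frac{95}{42} + \frac{1}{2340} = - \frac{37043}{16380} \approx -2.2615$)
$L{\left(H{\left(-5 \right)} \right)} a = 2 \left(-1 + 2 \left(-5\right)\right)^{2} \left(- \frac{37043}{16380}\right) = 2 \left(-1 - 10\right)^{2} \left(- \frac{37043}{16380}\right) = 2 \left(-11\right)^{2} \left(- \frac{37043}{16380}\right) = 2 \cdot 121 \left(- \frac{37043}{16380}\right) = 242 \left(- \frac{37043}{16380}\right) = - \frac{4482203}{8190}$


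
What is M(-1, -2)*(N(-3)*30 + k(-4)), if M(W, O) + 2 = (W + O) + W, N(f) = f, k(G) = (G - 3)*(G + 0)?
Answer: 372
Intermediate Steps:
k(G) = G*(-3 + G) (k(G) = (-3 + G)*G = G*(-3 + G))
M(W, O) = -2 + O + 2*W (M(W, O) = -2 + ((W + O) + W) = -2 + ((O + W) + W) = -2 + (O + 2*W) = -2 + O + 2*W)
M(-1, -2)*(N(-3)*30 + k(-4)) = (-2 - 2 + 2*(-1))*(-3*30 - 4*(-3 - 4)) = (-2 - 2 - 2)*(-90 - 4*(-7)) = -6*(-90 + 28) = -6*(-62) = 372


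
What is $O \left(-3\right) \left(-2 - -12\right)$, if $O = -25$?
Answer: $750$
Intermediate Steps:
$O \left(-3\right) \left(-2 - -12\right) = \left(-25\right) \left(-3\right) \left(-2 - -12\right) = 75 \left(-2 + 12\right) = 75 \cdot 10 = 750$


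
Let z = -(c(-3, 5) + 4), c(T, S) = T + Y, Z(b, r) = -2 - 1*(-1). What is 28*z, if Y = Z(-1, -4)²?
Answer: -56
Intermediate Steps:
Z(b, r) = -1 (Z(b, r) = -2 + 1 = -1)
Y = 1 (Y = (-1)² = 1)
c(T, S) = 1 + T (c(T, S) = T + 1 = 1 + T)
z = -2 (z = -((1 - 3) + 4) = -(-2 + 4) = -1*2 = -2)
28*z = 28*(-2) = -56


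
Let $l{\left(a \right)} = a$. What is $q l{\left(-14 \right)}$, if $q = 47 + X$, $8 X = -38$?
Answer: $- \frac{1183}{2} \approx -591.5$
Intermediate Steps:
$X = - \frac{19}{4}$ ($X = \frac{1}{8} \left(-38\right) = - \frac{19}{4} \approx -4.75$)
$q = \frac{169}{4}$ ($q = 47 - \frac{19}{4} = \frac{169}{4} \approx 42.25$)
$q l{\left(-14 \right)} = \frac{169}{4} \left(-14\right) = - \frac{1183}{2}$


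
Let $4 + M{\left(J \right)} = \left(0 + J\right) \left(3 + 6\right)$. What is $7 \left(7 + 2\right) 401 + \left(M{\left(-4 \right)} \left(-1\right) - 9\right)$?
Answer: $25294$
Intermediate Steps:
$M{\left(J \right)} = -4 + 9 J$ ($M{\left(J \right)} = -4 + \left(0 + J\right) \left(3 + 6\right) = -4 + J 9 = -4 + 9 J$)
$7 \left(7 + 2\right) 401 + \left(M{\left(-4 \right)} \left(-1\right) - 9\right) = 7 \left(7 + 2\right) 401 - \left(9 - \left(-4 + 9 \left(-4\right)\right) \left(-1\right)\right) = 7 \cdot 9 \cdot 401 - \left(9 - \left(-4 - 36\right) \left(-1\right)\right) = 63 \cdot 401 - -31 = 25263 + \left(40 - 9\right) = 25263 + 31 = 25294$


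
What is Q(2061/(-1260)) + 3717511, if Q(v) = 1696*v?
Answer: 130015789/35 ≈ 3.7147e+6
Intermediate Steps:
Q(2061/(-1260)) + 3717511 = 1696*(2061/(-1260)) + 3717511 = 1696*(2061*(-1/1260)) + 3717511 = 1696*(-229/140) + 3717511 = -97096/35 + 3717511 = 130015789/35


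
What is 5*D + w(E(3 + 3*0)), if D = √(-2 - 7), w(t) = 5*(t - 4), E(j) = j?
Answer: -5 + 15*I ≈ -5.0 + 15.0*I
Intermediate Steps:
w(t) = -20 + 5*t (w(t) = 5*(-4 + t) = -20 + 5*t)
D = 3*I (D = √(-9) = 3*I ≈ 3.0*I)
5*D + w(E(3 + 3*0)) = 5*(3*I) + (-20 + 5*(3 + 3*0)) = 15*I + (-20 + 5*(3 + 0)) = 15*I + (-20 + 5*3) = 15*I + (-20 + 15) = 15*I - 5 = -5 + 15*I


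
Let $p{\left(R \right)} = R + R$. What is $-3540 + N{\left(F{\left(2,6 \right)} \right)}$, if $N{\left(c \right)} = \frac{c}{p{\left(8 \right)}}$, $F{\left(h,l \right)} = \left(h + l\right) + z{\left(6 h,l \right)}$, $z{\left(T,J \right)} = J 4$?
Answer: $-3538$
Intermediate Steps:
$z{\left(T,J \right)} = 4 J$
$p{\left(R \right)} = 2 R$
$F{\left(h,l \right)} = h + 5 l$ ($F{\left(h,l \right)} = \left(h + l\right) + 4 l = h + 5 l$)
$N{\left(c \right)} = \frac{c}{16}$ ($N{\left(c \right)} = \frac{c}{2 \cdot 8} = \frac{c}{16}$)
$-3540 + N{\left(F{\left(2,6 \right)} \right)} = -3540 + \frac{2 + 5 \cdot 6}{16} = -3540 + \frac{2 + 30}{16} = -3540 + \frac{1}{16} \cdot 32 = -3540 + 2 = -3538$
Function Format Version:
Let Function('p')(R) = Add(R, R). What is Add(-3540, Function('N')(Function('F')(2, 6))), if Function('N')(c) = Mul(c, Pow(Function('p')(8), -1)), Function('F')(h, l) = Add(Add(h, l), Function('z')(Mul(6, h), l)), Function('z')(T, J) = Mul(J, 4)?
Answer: -3538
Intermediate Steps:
Function('z')(T, J) = Mul(4, J)
Function('p')(R) = Mul(2, R)
Function('F')(h, l) = Add(h, Mul(5, l)) (Function('F')(h, l) = Add(Add(h, l), Mul(4, l)) = Add(h, Mul(5, l)))
Function('N')(c) = Mul(Rational(1, 16), c) (Function('N')(c) = Mul(c, Pow(Mul(2, 8), -1)) = Mul(c, Pow(16, -1)) = Mul(c, Rational(1, 16)) = Mul(Rational(1, 16), c))
Add(-3540, Function('N')(Function('F')(2, 6))) = Add(-3540, Mul(Rational(1, 16), Add(2, Mul(5, 6)))) = Add(-3540, Mul(Rational(1, 16), Add(2, 30))) = Add(-3540, Mul(Rational(1, 16), 32)) = Add(-3540, 2) = -3538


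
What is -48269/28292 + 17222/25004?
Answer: -179918313/176853292 ≈ -1.0173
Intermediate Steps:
-48269/28292 + 17222/25004 = -48269*1/28292 + 17222*(1/25004) = -48269/28292 + 8611/12502 = -179918313/176853292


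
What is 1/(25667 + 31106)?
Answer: 1/56773 ≈ 1.7614e-5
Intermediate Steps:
1/(25667 + 31106) = 1/56773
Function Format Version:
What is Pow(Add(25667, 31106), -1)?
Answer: Rational(1, 56773) ≈ 1.7614e-5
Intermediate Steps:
Pow(Add(25667, 31106), -1) = Pow(56773, -1) = Rational(1, 56773)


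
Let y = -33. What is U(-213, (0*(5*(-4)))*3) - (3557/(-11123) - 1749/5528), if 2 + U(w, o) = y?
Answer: -2112960817/61487944 ≈ -34.364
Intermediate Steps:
U(w, o) = -35 (U(w, o) = -2 - 33 = -35)
U(-213, (0*(5*(-4)))*3) - (3557/(-11123) - 1749/5528) = -35 - (3557/(-11123) - 1749/5528) = -35 - (3557*(-1/11123) - 1749*1/5528) = -35 - (-3557/11123 - 1749/5528) = -35 - 1*(-39117223/61487944) = -35 + 39117223/61487944 = -2112960817/61487944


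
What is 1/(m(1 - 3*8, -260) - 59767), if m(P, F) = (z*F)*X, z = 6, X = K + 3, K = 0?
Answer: -1/64447 ≈ -1.5517e-5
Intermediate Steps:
X = 3 (X = 0 + 3 = 3)
m(P, F) = 18*F (m(P, F) = (6*F)*3 = 18*F)
1/(m(1 - 3*8, -260) - 59767) = 1/(18*(-260) - 59767) = 1/(-4680 - 59767) = 1/(-64447) = -1/64447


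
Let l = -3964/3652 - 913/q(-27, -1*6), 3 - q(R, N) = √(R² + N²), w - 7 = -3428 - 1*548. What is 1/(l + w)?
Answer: -2499578003373/9913779099005471 - 2283145491*√85/9913779099005471 ≈ -0.00025425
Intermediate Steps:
w = -3969 (w = 7 + (-3428 - 1*548) = 7 + (-3428 - 548) = 7 - 3976 = -3969)
q(R, N) = 3 - √(N² + R²) (q(R, N) = 3 - √(R² + N²) = 3 - √(N² + R²))
l = -991/913 - 913/(3 - 3*√85) (l = -3964/3652 - 913/(3 - √((-1*6)² + (-27)²)) = -3964*1/3652 - 913/(3 - √((-6)² + 729)) = -991/913 - 913/(3 - √(36 + 729)) = -991/913 - 913/(3 - √765) = -991/913 - 913/(3 - 3*√85) ≈ 35.940)
1/(l + w) = 1/((583837/230076 + 913*√85/252) - 3969) = 1/(-912587807/230076 + 913*√85/252)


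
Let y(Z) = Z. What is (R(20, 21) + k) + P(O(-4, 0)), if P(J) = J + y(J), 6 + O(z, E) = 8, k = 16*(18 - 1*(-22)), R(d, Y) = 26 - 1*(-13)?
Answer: 683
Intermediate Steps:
R(d, Y) = 39 (R(d, Y) = 26 + 13 = 39)
k = 640 (k = 16*(18 + 22) = 16*40 = 640)
O(z, E) = 2 (O(z, E) = -6 + 8 = 2)
P(J) = 2*J (P(J) = J + J = 2*J)
(R(20, 21) + k) + P(O(-4, 0)) = (39 + 640) + 2*2 = 679 + 4 = 683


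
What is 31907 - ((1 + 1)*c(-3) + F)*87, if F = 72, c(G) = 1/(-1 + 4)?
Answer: 25585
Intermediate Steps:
c(G) = ⅓ (c(G) = 1/3 = ⅓)
31907 - ((1 + 1)*c(-3) + F)*87 = 31907 - ((1 + 1)*(⅓) + 72)*87 = 31907 - (2*(⅓) + 72)*87 = 31907 - (⅔ + 72)*87 = 31907 - 218*87/3 = 31907 - 1*6322 = 31907 - 6322 = 25585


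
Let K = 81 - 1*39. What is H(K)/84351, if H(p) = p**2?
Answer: 588/28117 ≈ 0.020913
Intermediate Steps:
K = 42 (K = 81 - 39 = 42)
H(K)/84351 = 42**2/84351 = 1764*(1/84351) = 588/28117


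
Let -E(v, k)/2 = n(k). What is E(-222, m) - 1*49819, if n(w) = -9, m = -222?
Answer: -49801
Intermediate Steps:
E(v, k) = 18 (E(v, k) = -2*(-9) = 18)
E(-222, m) - 1*49819 = 18 - 1*49819 = 18 - 49819 = -49801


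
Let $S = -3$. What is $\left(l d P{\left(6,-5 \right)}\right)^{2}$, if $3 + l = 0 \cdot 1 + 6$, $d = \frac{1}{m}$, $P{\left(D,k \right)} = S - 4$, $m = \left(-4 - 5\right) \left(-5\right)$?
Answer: $\frac{49}{225} \approx 0.21778$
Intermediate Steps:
$m = 45$ ($m = \left(-9\right) \left(-5\right) = 45$)
$P{\left(D,k \right)} = -7$ ($P{\left(D,k \right)} = -3 - 4 = -7$)
$d = \frac{1}{45} \approx 0.022222$
$l = 3$ ($l = -3 + \left(0 \cdot 1 + 6\right) = -3 + \left(0 + 6\right) = -3 + 6 = 3$)
$\left(l d P{\left(6,-5 \right)}\right)^{2} = \left(3 \cdot \frac{1}{45} \left(-7\right)\right)^{2} = \left(\frac{1}{15} \left(-7\right)\right)^{2} = \left(- \frac{7}{15}\right)^{2} = \frac{49}{225}$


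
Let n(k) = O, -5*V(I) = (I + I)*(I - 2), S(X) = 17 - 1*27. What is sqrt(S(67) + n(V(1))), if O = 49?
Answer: sqrt(39) ≈ 6.2450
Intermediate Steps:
S(X) = -10 (S(X) = 17 - 27 = -10)
V(I) = -2*I*(-2 + I)/5 (V(I) = -(I + I)*(I - 2)/5 = -2*I*(-2 + I)/5)
n(k) = 49
sqrt(S(67) + n(V(1))) = sqrt(-10 + 49) = sqrt(39)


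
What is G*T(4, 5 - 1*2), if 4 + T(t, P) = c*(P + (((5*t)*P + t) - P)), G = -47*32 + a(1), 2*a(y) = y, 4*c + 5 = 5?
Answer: 6014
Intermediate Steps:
c = 0 (c = -5/4 + (¼)*5 = -5/4 + 5/4 = 0)
a(y) = y/2
G = -3007/2 (G = -47*32 + (½)*1 = -1504 + ½ = -3007/2 ≈ -1503.5)
T(t, P) = -4 (T(t, P) = -4 + 0*(P + (((5*t)*P + t) - P)) = -4 + 0*(P + ((5*P*t + t) - P)) = -4 + 0*(P + ((t + 5*P*t) - P)) = -4 + 0*(P + (t - P + 5*P*t)) = -4 + 0*(t + 5*P*t) = -4 + 0 = -4)
G*T(4, 5 - 1*2) = -3007/2*(-4) = 6014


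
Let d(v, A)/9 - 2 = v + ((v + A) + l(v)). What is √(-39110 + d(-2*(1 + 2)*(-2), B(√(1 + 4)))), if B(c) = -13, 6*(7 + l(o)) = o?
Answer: I*√39038 ≈ 197.58*I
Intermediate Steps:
l(o) = -7 + o/6
d(v, A) = -45 + 9*A + 39*v/2 (d(v, A) = 18 + 9*(v + ((v + A) + (-7 + v/6))) = 18 + 9*(v + ((A + v) + (-7 + v/6))) = 18 + 9*(v + (-7 + A + 7*v/6)) = 18 + 9*(-7 + A + 13*v/6) = 18 + (-63 + 9*A + 39*v/2) = -45 + 9*A + 39*v/2)
√(-39110 + d(-2*(1 + 2)*(-2), B(√(1 + 4)))) = √(-39110 + (-45 + 9*(-13) + 39*(-2*(1 + 2)*(-2))/2)) = √(-39110 + (-45 - 117 + 39*(-2*3*(-2))/2)) = √(-39110 + (-45 - 117 + 39*(-6*(-2))/2)) = √(-39110 + (-45 - 117 + (39/2)*12)) = √(-39110 + (-45 - 117 + 234)) = √(-39110 + 72) = √(-39038) = I*√39038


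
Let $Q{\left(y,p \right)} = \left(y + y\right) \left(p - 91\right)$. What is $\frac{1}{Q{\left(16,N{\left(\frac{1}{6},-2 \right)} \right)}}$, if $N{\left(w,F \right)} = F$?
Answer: $- \frac{1}{2976} \approx -0.00033602$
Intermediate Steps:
$Q{\left(y,p \right)} = 2 y \left(-91 + p\right)$
$\frac{1}{Q{\left(16,N{\left(\frac{1}{6},-2 \right)} \right)}} = \frac{1}{2 \cdot 16 \left(-91 - 2\right)} = \frac{1}{2 \cdot 16 \left(-93\right)} = \frac{1}{-2976} = - \frac{1}{2976}$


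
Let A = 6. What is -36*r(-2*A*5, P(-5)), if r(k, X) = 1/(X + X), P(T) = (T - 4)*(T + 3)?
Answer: -1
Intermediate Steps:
P(T) = (-4 + T)*(3 + T)
r(k, X) = 1/(2*X)
-36*r(-2*A*5, P(-5)) = -18/(-12 + (-5)² - 1*(-5)) = -18/(-12 + 25 + 5) = -18/18 = -36*1/36 = -1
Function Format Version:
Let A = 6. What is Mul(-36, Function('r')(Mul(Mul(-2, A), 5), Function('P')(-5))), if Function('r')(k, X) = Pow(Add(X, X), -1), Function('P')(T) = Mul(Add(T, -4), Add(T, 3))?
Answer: -1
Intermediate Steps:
Function('P')(T) = Mul(Add(-4, T), Add(3, T))
Function('r')(k, X) = Mul(Rational(1, 2), Pow(X, -1)) (Function('r')(k, X) = Pow(Mul(2, X), -1) = Mul(Rational(1, 2), Pow(X, -1)))
Mul(-36, Function('r')(Mul(Mul(-2, A), 5), Function('P')(-5))) = Mul(-36, Mul(Rational(1, 2), Pow(Add(-12, Pow(-5, 2), Mul(-1, -5)), -1))) = Mul(-36, Mul(Rational(1, 2), Pow(Add(-12, 25, 5), -1))) = Mul(-36, Mul(Rational(1, 2), Pow(18, -1))) = Mul(-36, Mul(Rational(1, 2), Rational(1, 18))) = Mul(-36, Rational(1, 36)) = -1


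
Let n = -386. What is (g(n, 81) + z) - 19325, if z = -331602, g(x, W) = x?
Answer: -351313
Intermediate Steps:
(g(n, 81) + z) - 19325 = (-386 - 331602) - 19325 = -331988 - 19325 = -351313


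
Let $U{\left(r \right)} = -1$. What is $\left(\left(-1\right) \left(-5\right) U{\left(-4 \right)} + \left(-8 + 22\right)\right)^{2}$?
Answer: $81$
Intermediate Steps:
$\left(\left(-1\right) \left(-5\right) U{\left(-4 \right)} + \left(-8 + 22\right)\right)^{2} = \left(\left(-1\right) \left(-5\right) \left(-1\right) + \left(-8 + 22\right)\right)^{2} = \left(5 \left(-1\right) + 14\right)^{2} = \left(-5 + 14\right)^{2} = 9^{2} = 81$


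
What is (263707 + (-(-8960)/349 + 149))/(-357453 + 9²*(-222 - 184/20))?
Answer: -460473520/656434449 ≈ -0.70148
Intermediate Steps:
(263707 + (-(-8960)/349 + 149))/(-357453 + 9²*(-222 - 184/20)) = (263707 + (-(-8960)/349 + 149))/(-357453 + 81*(-222 - 184*1/20)) = (263707 + (-112*(-80/349) + 149))/(-357453 + 81*(-222 - 46/5)) = (263707 + (8960/349 + 149))/(-357453 + 81*(-1156/5)) = (263707 + 60961/349)/(-357453 - 93636/5) = 92094704/(349*(-1880901/5)) = (92094704/349)*(-5/1880901) = -460473520/656434449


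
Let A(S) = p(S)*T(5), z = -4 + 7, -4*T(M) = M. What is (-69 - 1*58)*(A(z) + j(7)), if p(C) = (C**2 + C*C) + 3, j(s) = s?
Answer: 9779/4 ≈ 2444.8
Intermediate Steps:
T(M) = -M/4
p(C) = 3 + 2*C**2 (p(C) = (C**2 + C**2) + 3 = 2*C**2 + 3 = 3 + 2*C**2)
z = 3
A(S) = -15/4 - 5*S**2/2 (A(S) = (3 + 2*S**2)*(-1/4*5) = (3 + 2*S**2)*(-5/4) = -15/4 - 5*S**2/2)
(-69 - 1*58)*(A(z) + j(7)) = (-69 - 1*58)*((-15/4 - 5/2*3**2) + 7) = (-69 - 58)*((-15/4 - 5/2*9) + 7) = -127*((-15/4 - 45/2) + 7) = -127*(-105/4 + 7) = -127*(-77/4) = 9779/4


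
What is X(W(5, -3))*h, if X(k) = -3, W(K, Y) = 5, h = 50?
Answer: -150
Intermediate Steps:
X(W(5, -3))*h = -3*50 = -150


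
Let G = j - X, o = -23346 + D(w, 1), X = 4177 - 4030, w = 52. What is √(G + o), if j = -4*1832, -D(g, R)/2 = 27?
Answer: 5*I*√1235 ≈ 175.71*I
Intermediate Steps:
D(g, R) = -54 (D(g, R) = -2*27 = -54)
X = 147
j = -7328
o = -23400 (o = -23346 - 54 = -23400)
G = -7475 (G = -7328 - 1*147 = -7328 - 147 = -7475)
√(G + o) = √(-7475 - 23400) = √(-30875) = 5*I*√1235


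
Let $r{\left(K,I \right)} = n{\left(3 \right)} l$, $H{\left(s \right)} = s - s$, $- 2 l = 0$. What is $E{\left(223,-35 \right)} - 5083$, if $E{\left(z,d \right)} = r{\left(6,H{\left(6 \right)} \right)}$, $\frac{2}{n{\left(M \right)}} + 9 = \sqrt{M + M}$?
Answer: $-5083$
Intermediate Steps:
$l = 0$ ($l = \left(- \frac{1}{2}\right) 0 = 0$)
$n{\left(M \right)} = \frac{2}{-9 + \sqrt{2} \sqrt{M}}$ ($n{\left(M \right)} = \frac{2}{-9 + \sqrt{M + M}} = \frac{2}{-9 + \sqrt{2 M}} = \frac{2}{-9 + \sqrt{2} \sqrt{M}}$)
$H{\left(s \right)} = 0$
$r{\left(K,I \right)} = 0$ ($r{\left(K,I \right)} = \frac{2}{-9 + \sqrt{2} \sqrt{3}} \cdot 0 = \frac{2}{-9 + \sqrt{6}} \cdot 0 = 0$)
$E{\left(z,d \right)} = 0$
$E{\left(223,-35 \right)} - 5083 = 0 - 5083 = -5083$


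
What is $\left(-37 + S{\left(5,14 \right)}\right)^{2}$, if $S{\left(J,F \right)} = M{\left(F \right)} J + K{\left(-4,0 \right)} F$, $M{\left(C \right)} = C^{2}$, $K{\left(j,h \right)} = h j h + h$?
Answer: $889249$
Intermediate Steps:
$K{\left(j,h \right)} = h + j h^{2}$ ($K{\left(j,h \right)} = j h^{2} + h = h + j h^{2}$)
$S{\left(J,F \right)} = J F^{2}$ ($S{\left(J,F \right)} = F^{2} J + 0 \left(1 + 0 \left(-4\right)\right) F = J F^{2} + 0 \left(1 + 0\right) F = J F^{2} + 0 \cdot 1 F = J F^{2} + 0 F = J F^{2} + 0 = J F^{2}$)
$\left(-37 + S{\left(5,14 \right)}\right)^{2} = \left(-37 + 5 \cdot 14^{2}\right)^{2} = \left(-37 + 5 \cdot 196\right)^{2} = \left(-37 + 980\right)^{2} = 943^{2} = 889249$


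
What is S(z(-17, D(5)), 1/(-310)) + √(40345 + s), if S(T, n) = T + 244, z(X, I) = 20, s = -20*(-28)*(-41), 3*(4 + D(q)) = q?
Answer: 264 + √17385 ≈ 395.85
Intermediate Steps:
D(q) = -4 + q/3
s = -22960 (s = 560*(-41) = -22960)
S(T, n) = 244 + T
S(z(-17, D(5)), 1/(-310)) + √(40345 + s) = (244 + 20) + √(40345 - 22960) = 264 + √17385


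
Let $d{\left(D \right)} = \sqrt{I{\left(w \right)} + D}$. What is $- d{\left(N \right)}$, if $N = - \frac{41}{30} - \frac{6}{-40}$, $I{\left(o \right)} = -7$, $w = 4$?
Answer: $- \frac{i \sqrt{7395}}{30} \approx - 2.8665 i$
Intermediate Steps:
$N = - \frac{73}{60}$ ($N = \left(-41\right) \frac{1}{30} - - \frac{3}{20} = - \frac{41}{30} + \frac{3}{20} = - \frac{73}{60} \approx -1.2167$)
$d{\left(D \right)} = \sqrt{-7 + D}$
$- d{\left(N \right)} = - \sqrt{-7 - \frac{73}{60}} = - \sqrt{- \frac{493}{60}} = - \frac{i \sqrt{7395}}{30}$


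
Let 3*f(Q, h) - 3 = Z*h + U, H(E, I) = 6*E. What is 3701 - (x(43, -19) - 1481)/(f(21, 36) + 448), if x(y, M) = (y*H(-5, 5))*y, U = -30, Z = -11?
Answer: 1193158/307 ≈ 3886.5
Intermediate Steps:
f(Q, h) = -9 - 11*h/3 (f(Q, h) = 1 + (-11*h - 30)/3 = 1 + (-30 - 11*h)/3 = 1 + (-10 - 11*h/3) = -9 - 11*h/3)
x(y, M) = -30*y² (x(y, M) = (y*(6*(-5)))*y = (y*(-30))*y = (-30*y)*y = -30*y²)
3701 - (x(43, -19) - 1481)/(f(21, 36) + 448) = 3701 - (-30*43² - 1481)/((-9 - 11/3*36) + 448) = 3701 - (-30*1849 - 1481)/((-9 - 132) + 448) = 3701 - (-55470 - 1481)/(-141 + 448) = 3701 - (-56951)/307 = 3701 - 1*(-56951/307) = 3701 + 56951/307 = 1193158/307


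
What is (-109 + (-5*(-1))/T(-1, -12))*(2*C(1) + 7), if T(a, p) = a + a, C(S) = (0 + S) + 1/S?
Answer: -2453/2 ≈ -1226.5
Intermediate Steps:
C(S) = S + 1/S
T(a, p) = 2*a
(-109 + (-5*(-1))/T(-1, -12))*(2*C(1) + 7) = (-109 + (-5*(-1))/((2*(-1))))*(2*(1 + 1/1) + 7) = (-109 + 5/(-2))*(2*(1 + 1) + 7) = (-109 + 5*(-½))*(2*2 + 7) = (-109 - 5/2)*(4 + 7) = -223/2*11 = -2453/2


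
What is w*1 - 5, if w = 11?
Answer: 6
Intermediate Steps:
w*1 - 5 = 11*1 - 5 = 11 - 5 = 6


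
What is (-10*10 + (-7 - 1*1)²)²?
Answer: 1296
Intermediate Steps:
(-10*10 + (-7 - 1*1)²)² = (-100 + (-7 - 1)²)² = (-100 + (-8)²)² = (-100 + 64)² = (-36)² = 1296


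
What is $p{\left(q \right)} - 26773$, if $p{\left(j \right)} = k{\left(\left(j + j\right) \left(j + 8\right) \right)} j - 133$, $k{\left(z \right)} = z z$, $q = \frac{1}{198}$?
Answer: $- \frac{2046987060096527}{76079203992} \approx -26906.0$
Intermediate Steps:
$q = \frac{1}{198} \approx 0.0050505$
$k{\left(z \right)} = z^{2}$
$p{\left(j \right)} = -133 + 4 j^{3} \left(8 + j\right)^{2}$ ($p{\left(j \right)} = \left(\left(j + j\right) \left(j + 8\right)\right)^{2} j - 133 = \left(2 j \left(8 + j\right)\right)^{2} j - 133 = 4 j^{2} \left(8 + j\right)^{2} j - 133 = 4 j^{3} \left(8 + j\right)^{2} - 133 = -133 + 4 j^{3} \left(8 + j\right)^{2}$)
$p{\left(q \right)} - 26773 = \left(-133 + \frac{4 \left(8 + \frac{1}{198}\right)^{2}}{7762392}\right) - 26773 = \left(-133 + 4 \cdot \frac{1}{7762392} \left(\frac{1585}{198}\right)^{2}\right) - 26773 = \left(-133 + 4 \cdot \frac{1}{7762392} \cdot \frac{2512225}{39204}\right) - 26773 = \left(-133 + \frac{2512225}{76079203992}\right) - 26773 = - \frac{10118531618711}{76079203992} - 26773 = - \frac{2046987060096527}{76079203992}$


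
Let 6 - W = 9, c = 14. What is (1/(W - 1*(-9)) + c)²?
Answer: 7225/36 ≈ 200.69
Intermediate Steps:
W = -3 (W = 6 - 1*9 = 6 - 9 = -3)
(1/(W - 1*(-9)) + c)² = (1/(-3 - 1*(-9)) + 14)² = (1/(-3 + 9) + 14)² = (1/6 + 14)² = (⅙ + 14)² = (85/6)² = 7225/36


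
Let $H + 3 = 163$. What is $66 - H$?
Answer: $-94$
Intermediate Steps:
$H = 160$ ($H = -3 + 163 = 160$)
$66 - H = 66 - 160 = -94$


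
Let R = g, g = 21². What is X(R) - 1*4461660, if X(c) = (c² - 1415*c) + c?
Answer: -4890753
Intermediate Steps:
g = 441
R = 441
X(c) = c² - 1414*c
X(R) - 1*4461660 = 441*(-1414 + 441) - 1*4461660 = 441*(-973) - 4461660 = -429093 - 4461660 = -4890753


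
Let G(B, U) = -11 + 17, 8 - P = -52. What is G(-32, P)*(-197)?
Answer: -1182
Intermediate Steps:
P = 60 (P = 8 - 1*(-52) = 8 + 52 = 60)
G(B, U) = 6
G(-32, P)*(-197) = 6*(-197) = -1182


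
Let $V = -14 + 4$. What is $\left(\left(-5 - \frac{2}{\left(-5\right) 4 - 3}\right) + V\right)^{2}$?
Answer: $\frac{117649}{529} \approx 222.4$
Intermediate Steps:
$V = -10$
$\left(\left(-5 - \frac{2}{\left(-5\right) 4 - 3}\right) + V\right)^{2} = \left(\left(-5 - \frac{2}{\left(-5\right) 4 - 3}\right) - 10\right)^{2} = \left(\left(-5 - \frac{2}{-20 - 3}\right) - 10\right)^{2} = \left(\left(-5 - \frac{2}{-23}\right) - 10\right)^{2} = \left(\left(-5 - - \frac{2}{23}\right) - 10\right)^{2} = \left(\left(-5 + \frac{2}{23}\right) - 10\right)^{2} = \left(- \frac{113}{23} - 10\right)^{2} = \left(- \frac{343}{23}\right)^{2} = \frac{117649}{529}$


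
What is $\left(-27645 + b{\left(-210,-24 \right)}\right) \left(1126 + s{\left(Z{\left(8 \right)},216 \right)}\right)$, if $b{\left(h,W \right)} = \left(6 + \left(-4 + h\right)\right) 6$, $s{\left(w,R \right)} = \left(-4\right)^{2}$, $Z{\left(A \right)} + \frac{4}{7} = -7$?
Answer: $-32995806$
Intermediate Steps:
$Z{\left(A \right)} = - \frac{53}{7}$ ($Z{\left(A \right)} = - \frac{4}{7} - 7 = - \frac{53}{7}$)
$s{\left(w,R \right)} = 16$
$b{\left(h,W \right)} = 12 + 6 h$ ($b{\left(h,W \right)} = \left(2 + h\right) 6 = 12 + 6 h$)
$\left(-27645 + b{\left(-210,-24 \right)}\right) \left(1126 + s{\left(Z{\left(8 \right)},216 \right)}\right) = \left(-27645 + \left(12 + 6 \left(-210\right)\right)\right) \left(1126 + 16\right) = \left(-27645 + \left(12 - 1260\right)\right) 1142 = \left(-27645 - 1248\right) 1142 = \left(-28893\right) 1142 = -32995806$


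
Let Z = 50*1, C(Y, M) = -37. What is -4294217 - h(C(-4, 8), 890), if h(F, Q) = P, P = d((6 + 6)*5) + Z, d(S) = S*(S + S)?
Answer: -4301467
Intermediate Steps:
Z = 50
d(S) = 2*S² (d(S) = S*(2*S) = 2*S²)
P = 7250 (P = 2*((6 + 6)*5)² + 50 = 2*(12*5)² + 50 = 2*60² + 50 = 2*3600 + 50 = 7200 + 50 = 7250)
h(F, Q) = 7250
-4294217 - h(C(-4, 8), 890) = -4294217 - 1*7250 = -4294217 - 7250 = -4301467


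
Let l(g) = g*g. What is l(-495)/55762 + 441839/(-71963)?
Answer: -7005092243/4012800806 ≈ -1.7457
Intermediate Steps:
l(g) = g²
l(-495)/55762 + 441839/(-71963) = (-495)²/55762 + 441839/(-71963) = 245025*(1/55762) + 441839*(-1/71963) = 245025/55762 - 441839/71963 = -7005092243/4012800806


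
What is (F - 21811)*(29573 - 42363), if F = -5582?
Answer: 350356470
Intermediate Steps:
(F - 21811)*(29573 - 42363) = (-5582 - 21811)*(29573 - 42363) = -27393*(-12790) = 350356470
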